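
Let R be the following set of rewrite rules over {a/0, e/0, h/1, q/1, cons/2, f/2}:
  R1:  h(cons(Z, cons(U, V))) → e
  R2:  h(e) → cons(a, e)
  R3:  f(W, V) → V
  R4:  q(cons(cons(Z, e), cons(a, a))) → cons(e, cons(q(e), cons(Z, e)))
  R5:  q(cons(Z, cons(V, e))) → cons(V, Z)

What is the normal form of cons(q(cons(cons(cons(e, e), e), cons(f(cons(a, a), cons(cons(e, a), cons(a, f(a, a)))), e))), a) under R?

1. cons(q(cons(cons(cons(e, e), e), cons(f(cons(a, a), cons(cons(e, a), cons(a, f(a, a)))), e))), a)  →  cons(cons(f(cons(a, a), cons(cons(e, a), cons(a, f(a, a)))), cons(cons(e, e), e)), a)   [R5 at 1]
2. cons(cons(f(cons(a, a), cons(cons(e, a), cons(a, f(a, a)))), cons(cons(e, e), e)), a)  →  cons(cons(cons(cons(e, a), cons(a, f(a, a))), cons(cons(e, e), e)), a)   [R3 at 1.1]
3. cons(cons(cons(cons(e, a), cons(a, f(a, a))), cons(cons(e, e), e)), a)  →  cons(cons(cons(cons(e, a), cons(a, a)), cons(cons(e, e), e)), a)   [R3 at 1.1.2.2]

cons(cons(cons(cons(e, a), cons(a, a)), cons(cons(e, e), e)), a)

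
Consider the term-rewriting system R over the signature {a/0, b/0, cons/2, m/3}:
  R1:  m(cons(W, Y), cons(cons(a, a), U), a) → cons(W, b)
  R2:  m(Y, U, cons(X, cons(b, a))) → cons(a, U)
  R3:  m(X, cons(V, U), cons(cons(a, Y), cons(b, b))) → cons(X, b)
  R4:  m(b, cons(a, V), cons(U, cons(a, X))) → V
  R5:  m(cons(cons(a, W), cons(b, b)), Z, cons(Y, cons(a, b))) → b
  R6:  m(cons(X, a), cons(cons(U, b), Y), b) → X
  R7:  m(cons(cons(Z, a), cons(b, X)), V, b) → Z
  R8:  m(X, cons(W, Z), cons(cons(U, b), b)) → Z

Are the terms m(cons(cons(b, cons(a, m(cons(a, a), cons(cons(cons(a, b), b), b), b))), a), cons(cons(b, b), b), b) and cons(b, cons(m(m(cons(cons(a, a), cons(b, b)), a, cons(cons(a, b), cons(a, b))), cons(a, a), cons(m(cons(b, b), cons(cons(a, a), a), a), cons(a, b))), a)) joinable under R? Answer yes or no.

yes — NF(t₁) = cons(b, cons(a, a)), NF(t₂) = cons(b, cons(a, a))

Reduce t₁ = m(cons(cons(b, cons(a, m(cons(a, a), cons(cons(cons(a, b), b), b), b))), a), cons(cons(b, b), b), b):
1. m(cons(cons(b, cons(a, m(cons(a, a), cons(cons(cons(a, b), b), b), b))), a), cons(cons(b, b), b), b)  →  cons(b, cons(a, m(cons(a, a), cons(cons(cons(a, b), b), b), b)))   [R6 at ε]
2. cons(b, cons(a, m(cons(a, a), cons(cons(cons(a, b), b), b), b)))  →  cons(b, cons(a, a))   [R6 at 2.2]

Reduce t₂ = cons(b, cons(m(m(cons(cons(a, a), cons(b, b)), a, cons(cons(a, b), cons(a, b))), cons(a, a), cons(m(cons(b, b), cons(cons(a, a), a), a), cons(a, b))), a)):
1. cons(b, cons(m(m(cons(cons(a, a), cons(b, b)), a, cons(cons(a, b), cons(a, b))), cons(a, a), cons(m(cons(b, b), cons(cons(a, a), a), a), cons(a, b))), a))  →  cons(b, cons(m(b, cons(a, a), cons(m(cons(b, b), cons(cons(a, a), a), a), cons(a, b))), a))   [R5 at 2.1.1]
2. cons(b, cons(m(b, cons(a, a), cons(m(cons(b, b), cons(cons(a, a), a), a), cons(a, b))), a))  →  cons(b, cons(a, a))   [R4 at 2.1]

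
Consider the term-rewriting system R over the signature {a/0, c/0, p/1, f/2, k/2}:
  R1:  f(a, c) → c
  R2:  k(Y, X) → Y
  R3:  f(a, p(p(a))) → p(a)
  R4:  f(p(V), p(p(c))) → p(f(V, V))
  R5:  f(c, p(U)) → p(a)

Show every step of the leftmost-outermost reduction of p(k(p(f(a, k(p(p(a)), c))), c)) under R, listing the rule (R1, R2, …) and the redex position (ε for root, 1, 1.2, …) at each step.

1. p(k(p(f(a, k(p(p(a)), c))), c))  →  p(p(f(a, k(p(p(a)), c))))   [R2 at 1]
2. p(p(f(a, k(p(p(a)), c))))  →  p(p(f(a, p(p(a)))))   [R2 at 1.1.2]
3. p(p(f(a, p(p(a)))))  →  p(p(p(a)))   [R3 at 1.1]

p(p(p(a)))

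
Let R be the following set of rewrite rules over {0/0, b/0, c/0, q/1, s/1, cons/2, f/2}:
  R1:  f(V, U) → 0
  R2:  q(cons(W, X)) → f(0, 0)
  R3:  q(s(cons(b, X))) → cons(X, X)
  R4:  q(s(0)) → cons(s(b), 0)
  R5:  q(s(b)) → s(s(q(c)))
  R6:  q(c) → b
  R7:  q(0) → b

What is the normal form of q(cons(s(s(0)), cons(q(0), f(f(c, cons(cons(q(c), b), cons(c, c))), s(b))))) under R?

0

1. q(cons(s(s(0)), cons(q(0), f(f(c, cons(cons(q(c), b), cons(c, c))), s(b)))))  →  f(0, 0)   [R2 at ε]
2. f(0, 0)  →  0   [R1 at ε]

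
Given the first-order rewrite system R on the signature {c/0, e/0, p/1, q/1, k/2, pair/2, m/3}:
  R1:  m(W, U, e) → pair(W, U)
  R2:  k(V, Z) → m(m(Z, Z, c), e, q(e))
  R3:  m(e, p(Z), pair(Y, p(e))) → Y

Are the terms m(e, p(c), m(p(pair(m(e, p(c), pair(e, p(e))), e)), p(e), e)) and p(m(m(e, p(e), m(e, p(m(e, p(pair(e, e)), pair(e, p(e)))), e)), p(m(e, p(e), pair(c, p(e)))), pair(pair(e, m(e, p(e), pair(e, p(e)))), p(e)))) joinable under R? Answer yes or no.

Reduce t₁ = m(e, p(c), m(p(pair(m(e, p(c), pair(e, p(e))), e)), p(e), e)):
1. m(e, p(c), m(p(pair(m(e, p(c), pair(e, p(e))), e)), p(e), e))  →  m(e, p(c), pair(p(pair(m(e, p(c), pair(e, p(e))), e)), p(e)))   [R1 at 3]
2. m(e, p(c), pair(p(pair(m(e, p(c), pair(e, p(e))), e)), p(e)))  →  p(pair(m(e, p(c), pair(e, p(e))), e))   [R3 at ε]
3. p(pair(m(e, p(c), pair(e, p(e))), e))  →  p(pair(e, e))   [R3 at 1.1]

Reduce t₂ = p(m(m(e, p(e), m(e, p(m(e, p(pair(e, e)), pair(e, p(e)))), e)), p(m(e, p(e), pair(c, p(e)))), pair(pair(e, m(e, p(e), pair(e, p(e)))), p(e)))):
1. p(m(m(e, p(e), m(e, p(m(e, p(pair(e, e)), pair(e, p(e)))), e)), p(m(e, p(e), pair(c, p(e)))), pair(pair(e, m(e, p(e), pair(e, p(e)))), p(e))))  →  p(m(m(e, p(e), pair(e, p(m(e, p(pair(e, e)), pair(e, p(e)))))), p(m(e, p(e), pair(c, p(e)))), pair(pair(e, m(e, p(e), pair(e, p(e)))), p(e))))   [R1 at 1.1.3]
2. p(m(m(e, p(e), pair(e, p(m(e, p(pair(e, e)), pair(e, p(e)))))), p(m(e, p(e), pair(c, p(e)))), pair(pair(e, m(e, p(e), pair(e, p(e)))), p(e))))  →  p(m(m(e, p(e), pair(e, p(e))), p(m(e, p(e), pair(c, p(e)))), pair(pair(e, m(e, p(e), pair(e, p(e)))), p(e))))   [R3 at 1.1.3.2.1]
3. p(m(m(e, p(e), pair(e, p(e))), p(m(e, p(e), pair(c, p(e)))), pair(pair(e, m(e, p(e), pair(e, p(e)))), p(e))))  →  p(m(e, p(m(e, p(e), pair(c, p(e)))), pair(pair(e, m(e, p(e), pair(e, p(e)))), p(e))))   [R3 at 1.1]
4. p(m(e, p(m(e, p(e), pair(c, p(e)))), pair(pair(e, m(e, p(e), pair(e, p(e)))), p(e))))  →  p(pair(e, m(e, p(e), pair(e, p(e)))))   [R3 at 1]
5. p(pair(e, m(e, p(e), pair(e, p(e)))))  →  p(pair(e, e))   [R3 at 1.2]

yes — NF(t₁) = p(pair(e, e)), NF(t₂) = p(pair(e, e))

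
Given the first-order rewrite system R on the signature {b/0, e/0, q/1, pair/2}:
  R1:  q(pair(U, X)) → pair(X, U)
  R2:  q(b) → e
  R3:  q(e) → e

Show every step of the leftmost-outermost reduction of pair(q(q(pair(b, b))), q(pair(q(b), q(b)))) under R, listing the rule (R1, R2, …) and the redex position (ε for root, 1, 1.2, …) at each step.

1. pair(q(q(pair(b, b))), q(pair(q(b), q(b))))  →  pair(q(pair(b, b)), q(pair(q(b), q(b))))   [R1 at 1.1]
2. pair(q(pair(b, b)), q(pair(q(b), q(b))))  →  pair(pair(b, b), q(pair(q(b), q(b))))   [R1 at 1]
3. pair(pair(b, b), q(pair(q(b), q(b))))  →  pair(pair(b, b), pair(q(b), q(b)))   [R1 at 2]
4. pair(pair(b, b), pair(q(b), q(b)))  →  pair(pair(b, b), pair(e, q(b)))   [R2 at 2.1]
5. pair(pair(b, b), pair(e, q(b)))  →  pair(pair(b, b), pair(e, e))   [R2 at 2.2]

pair(pair(b, b), pair(e, e))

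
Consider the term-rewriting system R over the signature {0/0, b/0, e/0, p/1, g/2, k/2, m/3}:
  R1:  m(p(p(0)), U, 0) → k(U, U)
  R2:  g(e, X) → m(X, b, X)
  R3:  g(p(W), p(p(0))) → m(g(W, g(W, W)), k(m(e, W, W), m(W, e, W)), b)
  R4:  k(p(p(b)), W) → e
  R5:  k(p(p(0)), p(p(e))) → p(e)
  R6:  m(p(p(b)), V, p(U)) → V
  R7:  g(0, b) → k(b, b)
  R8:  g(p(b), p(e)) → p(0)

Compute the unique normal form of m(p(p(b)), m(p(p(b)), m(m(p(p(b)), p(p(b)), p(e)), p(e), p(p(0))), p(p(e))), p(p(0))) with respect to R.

1. m(p(p(b)), m(p(p(b)), m(m(p(p(b)), p(p(b)), p(e)), p(e), p(p(0))), p(p(e))), p(p(0)))  →  m(p(p(b)), m(m(p(p(b)), p(p(b)), p(e)), p(e), p(p(0))), p(p(e)))   [R6 at ε]
2. m(p(p(b)), m(m(p(p(b)), p(p(b)), p(e)), p(e), p(p(0))), p(p(e)))  →  m(m(p(p(b)), p(p(b)), p(e)), p(e), p(p(0)))   [R6 at ε]
3. m(m(p(p(b)), p(p(b)), p(e)), p(e), p(p(0)))  →  m(p(p(b)), p(e), p(p(0)))   [R6 at 1]
4. m(p(p(b)), p(e), p(p(0)))  →  p(e)   [R6 at ε]

p(e)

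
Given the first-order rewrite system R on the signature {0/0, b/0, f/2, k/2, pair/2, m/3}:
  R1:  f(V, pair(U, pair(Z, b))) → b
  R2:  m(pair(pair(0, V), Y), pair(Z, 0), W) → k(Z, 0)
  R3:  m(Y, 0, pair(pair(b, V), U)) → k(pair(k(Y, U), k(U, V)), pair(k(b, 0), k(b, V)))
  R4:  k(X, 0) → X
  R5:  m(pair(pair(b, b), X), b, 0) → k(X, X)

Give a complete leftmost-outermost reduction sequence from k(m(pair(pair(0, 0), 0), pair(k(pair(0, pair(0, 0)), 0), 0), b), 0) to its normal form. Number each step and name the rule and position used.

pair(0, pair(0, 0))

1. k(m(pair(pair(0, 0), 0), pair(k(pair(0, pair(0, 0)), 0), 0), b), 0)  →  m(pair(pair(0, 0), 0), pair(k(pair(0, pair(0, 0)), 0), 0), b)   [R4 at ε]
2. m(pair(pair(0, 0), 0), pair(k(pair(0, pair(0, 0)), 0), 0), b)  →  k(k(pair(0, pair(0, 0)), 0), 0)   [R2 at ε]
3. k(k(pair(0, pair(0, 0)), 0), 0)  →  k(pair(0, pair(0, 0)), 0)   [R4 at ε]
4. k(pair(0, pair(0, 0)), 0)  →  pair(0, pair(0, 0))   [R4 at ε]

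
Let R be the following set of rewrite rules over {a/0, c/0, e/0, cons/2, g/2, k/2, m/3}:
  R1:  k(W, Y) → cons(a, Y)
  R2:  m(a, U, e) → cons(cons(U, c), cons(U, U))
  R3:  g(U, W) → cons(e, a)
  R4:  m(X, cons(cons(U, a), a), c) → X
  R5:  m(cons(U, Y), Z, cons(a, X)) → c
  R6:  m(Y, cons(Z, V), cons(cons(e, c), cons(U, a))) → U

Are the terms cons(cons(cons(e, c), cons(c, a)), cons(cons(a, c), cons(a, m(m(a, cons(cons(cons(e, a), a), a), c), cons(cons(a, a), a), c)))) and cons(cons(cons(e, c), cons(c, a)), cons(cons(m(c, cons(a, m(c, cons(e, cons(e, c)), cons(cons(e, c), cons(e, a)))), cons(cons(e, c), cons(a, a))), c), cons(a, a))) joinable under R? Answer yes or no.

yes — NF(t₁) = cons(cons(cons(e, c), cons(c, a)), cons(cons(a, c), cons(a, a))), NF(t₂) = cons(cons(cons(e, c), cons(c, a)), cons(cons(a, c), cons(a, a)))

Reduce t₁ = cons(cons(cons(e, c), cons(c, a)), cons(cons(a, c), cons(a, m(m(a, cons(cons(cons(e, a), a), a), c), cons(cons(a, a), a), c)))):
1. cons(cons(cons(e, c), cons(c, a)), cons(cons(a, c), cons(a, m(m(a, cons(cons(cons(e, a), a), a), c), cons(cons(a, a), a), c))))  →  cons(cons(cons(e, c), cons(c, a)), cons(cons(a, c), cons(a, m(a, cons(cons(cons(e, a), a), a), c))))   [R4 at 2.2.2]
2. cons(cons(cons(e, c), cons(c, a)), cons(cons(a, c), cons(a, m(a, cons(cons(cons(e, a), a), a), c))))  →  cons(cons(cons(e, c), cons(c, a)), cons(cons(a, c), cons(a, a)))   [R4 at 2.2.2]

Reduce t₂ = cons(cons(cons(e, c), cons(c, a)), cons(cons(m(c, cons(a, m(c, cons(e, cons(e, c)), cons(cons(e, c), cons(e, a)))), cons(cons(e, c), cons(a, a))), c), cons(a, a))):
1. cons(cons(cons(e, c), cons(c, a)), cons(cons(m(c, cons(a, m(c, cons(e, cons(e, c)), cons(cons(e, c), cons(e, a)))), cons(cons(e, c), cons(a, a))), c), cons(a, a)))  →  cons(cons(cons(e, c), cons(c, a)), cons(cons(a, c), cons(a, a)))   [R6 at 2.1.1]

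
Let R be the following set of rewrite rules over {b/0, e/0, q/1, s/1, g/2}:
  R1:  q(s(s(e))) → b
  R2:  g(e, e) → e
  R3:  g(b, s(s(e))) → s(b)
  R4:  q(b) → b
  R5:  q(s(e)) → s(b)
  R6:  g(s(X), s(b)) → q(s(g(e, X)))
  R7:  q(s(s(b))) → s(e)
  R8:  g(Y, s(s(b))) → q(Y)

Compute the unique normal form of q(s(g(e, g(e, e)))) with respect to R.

1. q(s(g(e, g(e, e))))  →  q(s(g(e, e)))   [R2 at 1.1.2]
2. q(s(g(e, e)))  →  q(s(e))   [R2 at 1.1]
3. q(s(e))  →  s(b)   [R5 at ε]

s(b)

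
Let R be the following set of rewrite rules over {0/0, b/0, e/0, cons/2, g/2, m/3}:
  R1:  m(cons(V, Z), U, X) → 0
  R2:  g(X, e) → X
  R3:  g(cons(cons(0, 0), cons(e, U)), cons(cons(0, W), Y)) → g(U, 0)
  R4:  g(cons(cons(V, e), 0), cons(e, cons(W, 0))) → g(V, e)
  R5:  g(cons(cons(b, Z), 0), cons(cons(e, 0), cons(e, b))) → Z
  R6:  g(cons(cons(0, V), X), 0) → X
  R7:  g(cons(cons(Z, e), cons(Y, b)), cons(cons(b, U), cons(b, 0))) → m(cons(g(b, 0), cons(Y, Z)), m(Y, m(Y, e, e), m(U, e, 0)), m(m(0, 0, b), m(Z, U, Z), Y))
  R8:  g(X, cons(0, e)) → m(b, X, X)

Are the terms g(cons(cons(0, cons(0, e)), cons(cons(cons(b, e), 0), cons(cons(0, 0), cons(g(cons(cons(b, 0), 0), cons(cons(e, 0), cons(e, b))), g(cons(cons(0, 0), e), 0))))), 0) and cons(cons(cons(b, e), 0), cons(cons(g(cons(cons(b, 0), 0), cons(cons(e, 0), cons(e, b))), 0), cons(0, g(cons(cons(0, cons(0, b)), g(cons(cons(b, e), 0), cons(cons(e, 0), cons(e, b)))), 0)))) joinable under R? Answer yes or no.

yes — NF(t₁) = cons(cons(cons(b, e), 0), cons(cons(0, 0), cons(0, e))), NF(t₂) = cons(cons(cons(b, e), 0), cons(cons(0, 0), cons(0, e)))

Reduce t₁ = g(cons(cons(0, cons(0, e)), cons(cons(cons(b, e), 0), cons(cons(0, 0), cons(g(cons(cons(b, 0), 0), cons(cons(e, 0), cons(e, b))), g(cons(cons(0, 0), e), 0))))), 0):
1. g(cons(cons(0, cons(0, e)), cons(cons(cons(b, e), 0), cons(cons(0, 0), cons(g(cons(cons(b, 0), 0), cons(cons(e, 0), cons(e, b))), g(cons(cons(0, 0), e), 0))))), 0)  →  cons(cons(cons(b, e), 0), cons(cons(0, 0), cons(g(cons(cons(b, 0), 0), cons(cons(e, 0), cons(e, b))), g(cons(cons(0, 0), e), 0))))   [R6 at ε]
2. cons(cons(cons(b, e), 0), cons(cons(0, 0), cons(g(cons(cons(b, 0), 0), cons(cons(e, 0), cons(e, b))), g(cons(cons(0, 0), e), 0))))  →  cons(cons(cons(b, e), 0), cons(cons(0, 0), cons(0, g(cons(cons(0, 0), e), 0))))   [R5 at 2.2.1]
3. cons(cons(cons(b, e), 0), cons(cons(0, 0), cons(0, g(cons(cons(0, 0), e), 0))))  →  cons(cons(cons(b, e), 0), cons(cons(0, 0), cons(0, e)))   [R6 at 2.2.2]

Reduce t₂ = cons(cons(cons(b, e), 0), cons(cons(g(cons(cons(b, 0), 0), cons(cons(e, 0), cons(e, b))), 0), cons(0, g(cons(cons(0, cons(0, b)), g(cons(cons(b, e), 0), cons(cons(e, 0), cons(e, b)))), 0)))):
1. cons(cons(cons(b, e), 0), cons(cons(g(cons(cons(b, 0), 0), cons(cons(e, 0), cons(e, b))), 0), cons(0, g(cons(cons(0, cons(0, b)), g(cons(cons(b, e), 0), cons(cons(e, 0), cons(e, b)))), 0))))  →  cons(cons(cons(b, e), 0), cons(cons(0, 0), cons(0, g(cons(cons(0, cons(0, b)), g(cons(cons(b, e), 0), cons(cons(e, 0), cons(e, b)))), 0))))   [R5 at 2.1.1]
2. cons(cons(cons(b, e), 0), cons(cons(0, 0), cons(0, g(cons(cons(0, cons(0, b)), g(cons(cons(b, e), 0), cons(cons(e, 0), cons(e, b)))), 0))))  →  cons(cons(cons(b, e), 0), cons(cons(0, 0), cons(0, g(cons(cons(b, e), 0), cons(cons(e, 0), cons(e, b))))))   [R6 at 2.2.2]
3. cons(cons(cons(b, e), 0), cons(cons(0, 0), cons(0, g(cons(cons(b, e), 0), cons(cons(e, 0), cons(e, b))))))  →  cons(cons(cons(b, e), 0), cons(cons(0, 0), cons(0, e)))   [R5 at 2.2.2]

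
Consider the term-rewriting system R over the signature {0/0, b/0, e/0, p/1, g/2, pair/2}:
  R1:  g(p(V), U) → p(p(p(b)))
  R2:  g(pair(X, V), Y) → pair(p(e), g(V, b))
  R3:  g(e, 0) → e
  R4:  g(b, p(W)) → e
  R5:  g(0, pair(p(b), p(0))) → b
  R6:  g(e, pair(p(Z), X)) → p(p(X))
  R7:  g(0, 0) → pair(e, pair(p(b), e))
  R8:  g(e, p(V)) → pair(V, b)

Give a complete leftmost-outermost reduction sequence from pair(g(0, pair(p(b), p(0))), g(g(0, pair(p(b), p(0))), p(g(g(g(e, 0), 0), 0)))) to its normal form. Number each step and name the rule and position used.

1. pair(g(0, pair(p(b), p(0))), g(g(0, pair(p(b), p(0))), p(g(g(g(e, 0), 0), 0))))  →  pair(b, g(g(0, pair(p(b), p(0))), p(g(g(g(e, 0), 0), 0))))   [R5 at 1]
2. pair(b, g(g(0, pair(p(b), p(0))), p(g(g(g(e, 0), 0), 0))))  →  pair(b, g(b, p(g(g(g(e, 0), 0), 0))))   [R5 at 2.1]
3. pair(b, g(b, p(g(g(g(e, 0), 0), 0))))  →  pair(b, e)   [R4 at 2]

pair(b, e)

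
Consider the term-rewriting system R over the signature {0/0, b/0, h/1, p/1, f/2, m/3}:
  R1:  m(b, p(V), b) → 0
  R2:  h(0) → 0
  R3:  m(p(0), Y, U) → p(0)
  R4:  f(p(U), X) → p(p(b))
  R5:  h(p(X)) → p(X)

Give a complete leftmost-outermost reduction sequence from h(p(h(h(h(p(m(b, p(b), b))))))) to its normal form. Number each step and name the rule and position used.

p(p(0))

1. h(p(h(h(h(p(m(b, p(b), b)))))))  →  p(h(h(h(p(m(b, p(b), b))))))   [R5 at ε]
2. p(h(h(h(p(m(b, p(b), b))))))  →  p(h(h(p(m(b, p(b), b)))))   [R5 at 1.1.1]
3. p(h(h(p(m(b, p(b), b)))))  →  p(h(p(m(b, p(b), b))))   [R5 at 1.1]
4. p(h(p(m(b, p(b), b))))  →  p(p(m(b, p(b), b)))   [R5 at 1]
5. p(p(m(b, p(b), b)))  →  p(p(0))   [R1 at 1.1]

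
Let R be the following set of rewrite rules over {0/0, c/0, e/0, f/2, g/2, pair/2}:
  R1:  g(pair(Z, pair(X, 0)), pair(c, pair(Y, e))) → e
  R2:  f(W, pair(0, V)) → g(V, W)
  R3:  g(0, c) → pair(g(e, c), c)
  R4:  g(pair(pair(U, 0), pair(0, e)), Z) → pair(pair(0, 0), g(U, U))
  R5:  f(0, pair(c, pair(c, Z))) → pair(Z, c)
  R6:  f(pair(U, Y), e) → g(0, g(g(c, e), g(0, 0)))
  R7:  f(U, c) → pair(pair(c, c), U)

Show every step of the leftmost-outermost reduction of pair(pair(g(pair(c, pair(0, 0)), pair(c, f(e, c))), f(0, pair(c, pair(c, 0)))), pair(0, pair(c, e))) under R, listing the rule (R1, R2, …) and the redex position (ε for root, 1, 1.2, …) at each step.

1. pair(pair(g(pair(c, pair(0, 0)), pair(c, f(e, c))), f(0, pair(c, pair(c, 0)))), pair(0, pair(c, e)))  →  pair(pair(g(pair(c, pair(0, 0)), pair(c, pair(pair(c, c), e))), f(0, pair(c, pair(c, 0)))), pair(0, pair(c, e)))   [R7 at 1.1.2.2]
2. pair(pair(g(pair(c, pair(0, 0)), pair(c, pair(pair(c, c), e))), f(0, pair(c, pair(c, 0)))), pair(0, pair(c, e)))  →  pair(pair(e, f(0, pair(c, pair(c, 0)))), pair(0, pair(c, e)))   [R1 at 1.1]
3. pair(pair(e, f(0, pair(c, pair(c, 0)))), pair(0, pair(c, e)))  →  pair(pair(e, pair(0, c)), pair(0, pair(c, e)))   [R5 at 1.2]

pair(pair(e, pair(0, c)), pair(0, pair(c, e)))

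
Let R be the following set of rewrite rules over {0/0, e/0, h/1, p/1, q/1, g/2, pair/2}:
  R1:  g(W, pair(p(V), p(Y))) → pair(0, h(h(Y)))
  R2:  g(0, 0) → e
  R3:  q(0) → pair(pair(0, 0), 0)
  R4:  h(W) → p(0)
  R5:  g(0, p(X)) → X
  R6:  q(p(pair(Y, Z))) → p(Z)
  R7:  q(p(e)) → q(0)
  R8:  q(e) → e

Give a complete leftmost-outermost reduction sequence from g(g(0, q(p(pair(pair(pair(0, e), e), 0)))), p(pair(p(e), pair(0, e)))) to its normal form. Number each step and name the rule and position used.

pair(p(e), pair(0, e))

1. g(g(0, q(p(pair(pair(pair(0, e), e), 0)))), p(pair(p(e), pair(0, e))))  →  g(g(0, p(0)), p(pair(p(e), pair(0, e))))   [R6 at 1.2]
2. g(g(0, p(0)), p(pair(p(e), pair(0, e))))  →  g(0, p(pair(p(e), pair(0, e))))   [R5 at 1]
3. g(0, p(pair(p(e), pair(0, e))))  →  pair(p(e), pair(0, e))   [R5 at ε]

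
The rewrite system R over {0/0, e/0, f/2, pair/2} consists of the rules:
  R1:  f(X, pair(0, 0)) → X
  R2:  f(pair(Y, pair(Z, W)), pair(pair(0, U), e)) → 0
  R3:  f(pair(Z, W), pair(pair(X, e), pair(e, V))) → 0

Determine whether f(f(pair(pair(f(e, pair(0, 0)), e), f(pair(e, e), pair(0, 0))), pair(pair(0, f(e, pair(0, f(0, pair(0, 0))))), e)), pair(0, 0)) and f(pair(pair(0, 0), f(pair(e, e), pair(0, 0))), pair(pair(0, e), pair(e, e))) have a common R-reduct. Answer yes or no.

yes — NF(t₁) = 0, NF(t₂) = 0

Reduce t₁ = f(f(pair(pair(f(e, pair(0, 0)), e), f(pair(e, e), pair(0, 0))), pair(pair(0, f(e, pair(0, f(0, pair(0, 0))))), e)), pair(0, 0)):
1. f(f(pair(pair(f(e, pair(0, 0)), e), f(pair(e, e), pair(0, 0))), pair(pair(0, f(e, pair(0, f(0, pair(0, 0))))), e)), pair(0, 0))  →  f(pair(pair(f(e, pair(0, 0)), e), f(pair(e, e), pair(0, 0))), pair(pair(0, f(e, pair(0, f(0, pair(0, 0))))), e))   [R1 at ε]
2. f(pair(pair(f(e, pair(0, 0)), e), f(pair(e, e), pair(0, 0))), pair(pair(0, f(e, pair(0, f(0, pair(0, 0))))), e))  →  f(pair(pair(e, e), f(pair(e, e), pair(0, 0))), pair(pair(0, f(e, pair(0, f(0, pair(0, 0))))), e))   [R1 at 1.1.1]
3. f(pair(pair(e, e), f(pair(e, e), pair(0, 0))), pair(pair(0, f(e, pair(0, f(0, pair(0, 0))))), e))  →  f(pair(pair(e, e), pair(e, e)), pair(pair(0, f(e, pair(0, f(0, pair(0, 0))))), e))   [R1 at 1.2]
4. f(pair(pair(e, e), pair(e, e)), pair(pair(0, f(e, pair(0, f(0, pair(0, 0))))), e))  →  0   [R2 at ε]

Reduce t₂ = f(pair(pair(0, 0), f(pair(e, e), pair(0, 0))), pair(pair(0, e), pair(e, e))):
1. f(pair(pair(0, 0), f(pair(e, e), pair(0, 0))), pair(pair(0, e), pair(e, e)))  →  0   [R3 at ε]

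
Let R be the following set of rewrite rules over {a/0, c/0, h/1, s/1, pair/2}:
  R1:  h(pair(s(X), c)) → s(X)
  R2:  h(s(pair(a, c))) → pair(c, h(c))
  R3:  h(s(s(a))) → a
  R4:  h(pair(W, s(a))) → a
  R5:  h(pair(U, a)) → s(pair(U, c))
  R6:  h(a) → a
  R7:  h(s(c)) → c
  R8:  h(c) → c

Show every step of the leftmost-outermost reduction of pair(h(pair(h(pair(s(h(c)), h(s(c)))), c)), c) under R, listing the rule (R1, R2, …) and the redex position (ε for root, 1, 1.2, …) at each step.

1. pair(h(pair(h(pair(s(h(c)), h(s(c)))), c)), c)  →  pair(h(pair(h(pair(s(c), h(s(c)))), c)), c)   [R8 at 1.1.1.1.1.1]
2. pair(h(pair(h(pair(s(c), h(s(c)))), c)), c)  →  pair(h(pair(h(pair(s(c), c)), c)), c)   [R7 at 1.1.1.1.2]
3. pair(h(pair(h(pair(s(c), c)), c)), c)  →  pair(h(pair(s(c), c)), c)   [R1 at 1.1.1]
4. pair(h(pair(s(c), c)), c)  →  pair(s(c), c)   [R1 at 1]

pair(s(c), c)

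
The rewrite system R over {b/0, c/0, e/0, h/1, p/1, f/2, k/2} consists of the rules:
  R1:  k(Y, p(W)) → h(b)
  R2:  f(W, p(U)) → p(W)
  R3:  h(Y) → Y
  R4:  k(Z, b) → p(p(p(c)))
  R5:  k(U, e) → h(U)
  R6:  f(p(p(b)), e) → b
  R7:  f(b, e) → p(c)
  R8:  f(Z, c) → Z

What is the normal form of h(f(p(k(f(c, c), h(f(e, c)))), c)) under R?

p(c)

1. h(f(p(k(f(c, c), h(f(e, c)))), c))  →  f(p(k(f(c, c), h(f(e, c)))), c)   [R3 at ε]
2. f(p(k(f(c, c), h(f(e, c)))), c)  →  p(k(f(c, c), h(f(e, c))))   [R8 at ε]
3. p(k(f(c, c), h(f(e, c))))  →  p(k(c, h(f(e, c))))   [R8 at 1.1]
4. p(k(c, h(f(e, c))))  →  p(k(c, f(e, c)))   [R3 at 1.2]
5. p(k(c, f(e, c)))  →  p(k(c, e))   [R8 at 1.2]
6. p(k(c, e))  →  p(h(c))   [R5 at 1]
7. p(h(c))  →  p(c)   [R3 at 1]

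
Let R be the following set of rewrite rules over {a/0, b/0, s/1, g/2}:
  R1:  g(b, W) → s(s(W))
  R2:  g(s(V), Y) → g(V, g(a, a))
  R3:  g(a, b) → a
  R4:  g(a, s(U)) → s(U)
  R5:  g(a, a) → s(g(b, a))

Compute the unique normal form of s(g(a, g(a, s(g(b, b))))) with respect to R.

1. s(g(a, g(a, s(g(b, b)))))  →  s(g(a, s(g(b, b))))   [R4 at 1.2]
2. s(g(a, s(g(b, b))))  →  s(s(g(b, b)))   [R4 at 1]
3. s(s(g(b, b)))  →  s(s(s(s(b))))   [R1 at 1.1]

s(s(s(s(b))))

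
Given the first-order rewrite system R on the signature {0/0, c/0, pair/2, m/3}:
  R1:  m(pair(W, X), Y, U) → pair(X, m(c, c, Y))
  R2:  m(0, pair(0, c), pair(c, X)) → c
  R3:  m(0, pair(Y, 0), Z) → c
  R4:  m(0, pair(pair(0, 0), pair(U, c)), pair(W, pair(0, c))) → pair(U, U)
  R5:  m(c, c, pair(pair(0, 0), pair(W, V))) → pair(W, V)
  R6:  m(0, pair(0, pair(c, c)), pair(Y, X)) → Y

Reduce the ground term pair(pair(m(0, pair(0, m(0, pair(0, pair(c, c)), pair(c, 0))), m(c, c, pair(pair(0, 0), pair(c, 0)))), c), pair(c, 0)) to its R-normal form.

pair(pair(c, c), pair(c, 0))

1. pair(pair(m(0, pair(0, m(0, pair(0, pair(c, c)), pair(c, 0))), m(c, c, pair(pair(0, 0), pair(c, 0)))), c), pair(c, 0))  →  pair(pair(m(0, pair(0, c), m(c, c, pair(pair(0, 0), pair(c, 0)))), c), pair(c, 0))   [R6 at 1.1.2.2]
2. pair(pair(m(0, pair(0, c), m(c, c, pair(pair(0, 0), pair(c, 0)))), c), pair(c, 0))  →  pair(pair(m(0, pair(0, c), pair(c, 0)), c), pair(c, 0))   [R5 at 1.1.3]
3. pair(pair(m(0, pair(0, c), pair(c, 0)), c), pair(c, 0))  →  pair(pair(c, c), pair(c, 0))   [R2 at 1.1]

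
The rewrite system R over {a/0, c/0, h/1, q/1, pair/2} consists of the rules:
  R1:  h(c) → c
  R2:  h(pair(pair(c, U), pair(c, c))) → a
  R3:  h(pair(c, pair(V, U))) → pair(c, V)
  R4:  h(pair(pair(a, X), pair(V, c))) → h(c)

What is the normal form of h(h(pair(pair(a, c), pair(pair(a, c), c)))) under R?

1. h(h(pair(pair(a, c), pair(pair(a, c), c))))  →  h(h(c))   [R4 at 1]
2. h(h(c))  →  h(c)   [R1 at 1]
3. h(c)  →  c   [R1 at ε]

c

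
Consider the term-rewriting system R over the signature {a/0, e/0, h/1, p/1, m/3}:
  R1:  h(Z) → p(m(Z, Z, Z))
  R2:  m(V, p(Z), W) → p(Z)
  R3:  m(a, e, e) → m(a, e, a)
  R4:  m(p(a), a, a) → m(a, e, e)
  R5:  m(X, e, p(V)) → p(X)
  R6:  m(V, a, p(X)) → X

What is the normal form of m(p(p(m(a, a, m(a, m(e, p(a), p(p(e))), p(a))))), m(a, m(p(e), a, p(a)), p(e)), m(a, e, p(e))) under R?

1. m(p(p(m(a, a, m(a, m(e, p(a), p(p(e))), p(a))))), m(a, m(p(e), a, p(a)), p(e)), m(a, e, p(e)))  →  m(p(p(m(a, a, m(a, p(a), p(a))))), m(a, m(p(e), a, p(a)), p(e)), m(a, e, p(e)))   [R2 at 1.1.1.3.2]
2. m(p(p(m(a, a, m(a, p(a), p(a))))), m(a, m(p(e), a, p(a)), p(e)), m(a, e, p(e)))  →  m(p(p(m(a, a, p(a)))), m(a, m(p(e), a, p(a)), p(e)), m(a, e, p(e)))   [R2 at 1.1.1.3]
3. m(p(p(m(a, a, p(a)))), m(a, m(p(e), a, p(a)), p(e)), m(a, e, p(e)))  →  m(p(p(a)), m(a, m(p(e), a, p(a)), p(e)), m(a, e, p(e)))   [R6 at 1.1.1]
4. m(p(p(a)), m(a, m(p(e), a, p(a)), p(e)), m(a, e, p(e)))  →  m(p(p(a)), m(a, a, p(e)), m(a, e, p(e)))   [R6 at 2.2]
5. m(p(p(a)), m(a, a, p(e)), m(a, e, p(e)))  →  m(p(p(a)), e, m(a, e, p(e)))   [R6 at 2]
6. m(p(p(a)), e, m(a, e, p(e)))  →  m(p(p(a)), e, p(a))   [R5 at 3]
7. m(p(p(a)), e, p(a))  →  p(p(p(a)))   [R5 at ε]

p(p(p(a)))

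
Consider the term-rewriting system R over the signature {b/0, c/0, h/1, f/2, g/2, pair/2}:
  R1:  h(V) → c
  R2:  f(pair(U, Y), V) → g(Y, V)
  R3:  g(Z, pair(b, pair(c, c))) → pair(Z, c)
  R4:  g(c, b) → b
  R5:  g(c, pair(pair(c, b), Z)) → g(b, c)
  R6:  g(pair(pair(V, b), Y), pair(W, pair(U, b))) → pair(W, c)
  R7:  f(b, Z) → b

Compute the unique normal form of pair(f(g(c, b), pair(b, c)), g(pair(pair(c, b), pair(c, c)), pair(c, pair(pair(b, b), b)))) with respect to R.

1. pair(f(g(c, b), pair(b, c)), g(pair(pair(c, b), pair(c, c)), pair(c, pair(pair(b, b), b))))  →  pair(f(b, pair(b, c)), g(pair(pair(c, b), pair(c, c)), pair(c, pair(pair(b, b), b))))   [R4 at 1.1]
2. pair(f(b, pair(b, c)), g(pair(pair(c, b), pair(c, c)), pair(c, pair(pair(b, b), b))))  →  pair(b, g(pair(pair(c, b), pair(c, c)), pair(c, pair(pair(b, b), b))))   [R7 at 1]
3. pair(b, g(pair(pair(c, b), pair(c, c)), pair(c, pair(pair(b, b), b))))  →  pair(b, pair(c, c))   [R6 at 2]

pair(b, pair(c, c))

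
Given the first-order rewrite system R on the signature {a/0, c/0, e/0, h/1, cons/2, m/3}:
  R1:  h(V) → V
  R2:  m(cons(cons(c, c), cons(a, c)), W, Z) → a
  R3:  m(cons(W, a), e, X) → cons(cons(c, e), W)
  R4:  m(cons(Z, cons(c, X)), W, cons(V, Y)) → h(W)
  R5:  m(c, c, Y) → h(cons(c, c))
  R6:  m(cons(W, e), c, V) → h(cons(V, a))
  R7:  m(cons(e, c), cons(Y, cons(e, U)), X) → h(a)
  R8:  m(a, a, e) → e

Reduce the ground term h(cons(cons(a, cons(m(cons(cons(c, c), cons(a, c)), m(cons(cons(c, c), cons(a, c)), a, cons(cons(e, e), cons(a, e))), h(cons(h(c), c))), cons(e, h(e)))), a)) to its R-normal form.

cons(cons(a, cons(a, cons(e, e))), a)

1. h(cons(cons(a, cons(m(cons(cons(c, c), cons(a, c)), m(cons(cons(c, c), cons(a, c)), a, cons(cons(e, e), cons(a, e))), h(cons(h(c), c))), cons(e, h(e)))), a))  →  cons(cons(a, cons(m(cons(cons(c, c), cons(a, c)), m(cons(cons(c, c), cons(a, c)), a, cons(cons(e, e), cons(a, e))), h(cons(h(c), c))), cons(e, h(e)))), a)   [R1 at ε]
2. cons(cons(a, cons(m(cons(cons(c, c), cons(a, c)), m(cons(cons(c, c), cons(a, c)), a, cons(cons(e, e), cons(a, e))), h(cons(h(c), c))), cons(e, h(e)))), a)  →  cons(cons(a, cons(a, cons(e, h(e)))), a)   [R2 at 1.2.1]
3. cons(cons(a, cons(a, cons(e, h(e)))), a)  →  cons(cons(a, cons(a, cons(e, e))), a)   [R1 at 1.2.2.2]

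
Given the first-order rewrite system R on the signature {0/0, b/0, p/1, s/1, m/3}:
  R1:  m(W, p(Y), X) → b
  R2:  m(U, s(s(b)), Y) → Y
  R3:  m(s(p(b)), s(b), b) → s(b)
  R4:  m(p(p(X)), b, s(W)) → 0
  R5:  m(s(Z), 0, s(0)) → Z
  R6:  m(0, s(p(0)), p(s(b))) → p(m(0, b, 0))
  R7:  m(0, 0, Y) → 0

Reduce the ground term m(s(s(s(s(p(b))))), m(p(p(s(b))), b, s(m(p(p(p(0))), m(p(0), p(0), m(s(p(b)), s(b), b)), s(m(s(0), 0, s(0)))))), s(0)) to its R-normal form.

1. m(s(s(s(s(p(b))))), m(p(p(s(b))), b, s(m(p(p(p(0))), m(p(0), p(0), m(s(p(b)), s(b), b)), s(m(s(0), 0, s(0)))))), s(0))  →  m(s(s(s(s(p(b))))), 0, s(0))   [R4 at 2]
2. m(s(s(s(s(p(b))))), 0, s(0))  →  s(s(s(p(b))))   [R5 at ε]

s(s(s(p(b))))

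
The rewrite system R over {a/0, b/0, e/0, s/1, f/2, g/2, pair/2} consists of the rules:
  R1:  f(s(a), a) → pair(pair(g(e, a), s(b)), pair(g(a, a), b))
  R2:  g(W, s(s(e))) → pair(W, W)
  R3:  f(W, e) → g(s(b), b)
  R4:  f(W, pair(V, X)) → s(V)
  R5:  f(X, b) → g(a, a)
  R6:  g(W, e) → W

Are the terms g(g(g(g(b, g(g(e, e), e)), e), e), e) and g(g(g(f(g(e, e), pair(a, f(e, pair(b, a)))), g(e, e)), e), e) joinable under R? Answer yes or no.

Reduce t₁ = g(g(g(g(b, g(g(e, e), e)), e), e), e):
1. g(g(g(g(b, g(g(e, e), e)), e), e), e)  →  g(g(g(b, g(g(e, e), e)), e), e)   [R6 at ε]
2. g(g(g(b, g(g(e, e), e)), e), e)  →  g(g(b, g(g(e, e), e)), e)   [R6 at ε]
3. g(g(b, g(g(e, e), e)), e)  →  g(b, g(g(e, e), e))   [R6 at ε]
4. g(b, g(g(e, e), e))  →  g(b, g(e, e))   [R6 at 2]
5. g(b, g(e, e))  →  g(b, e)   [R6 at 2]
6. g(b, e)  →  b   [R6 at ε]

Reduce t₂ = g(g(g(f(g(e, e), pair(a, f(e, pair(b, a)))), g(e, e)), e), e):
1. g(g(g(f(g(e, e), pair(a, f(e, pair(b, a)))), g(e, e)), e), e)  →  g(g(f(g(e, e), pair(a, f(e, pair(b, a)))), g(e, e)), e)   [R6 at ε]
2. g(g(f(g(e, e), pair(a, f(e, pair(b, a)))), g(e, e)), e)  →  g(f(g(e, e), pair(a, f(e, pair(b, a)))), g(e, e))   [R6 at ε]
3. g(f(g(e, e), pair(a, f(e, pair(b, a)))), g(e, e))  →  g(s(a), g(e, e))   [R4 at 1]
4. g(s(a), g(e, e))  →  g(s(a), e)   [R6 at 2]
5. g(s(a), e)  →  s(a)   [R6 at ε]

no — NF(t₁) = b, NF(t₂) = s(a)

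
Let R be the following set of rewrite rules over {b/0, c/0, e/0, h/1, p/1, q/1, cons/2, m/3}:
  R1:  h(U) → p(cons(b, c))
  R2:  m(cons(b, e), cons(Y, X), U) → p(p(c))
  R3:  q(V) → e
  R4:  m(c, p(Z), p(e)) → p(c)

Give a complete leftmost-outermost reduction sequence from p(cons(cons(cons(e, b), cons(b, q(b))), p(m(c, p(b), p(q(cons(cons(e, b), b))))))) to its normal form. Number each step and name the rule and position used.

p(cons(cons(cons(e, b), cons(b, e)), p(p(c))))

1. p(cons(cons(cons(e, b), cons(b, q(b))), p(m(c, p(b), p(q(cons(cons(e, b), b)))))))  →  p(cons(cons(cons(e, b), cons(b, e)), p(m(c, p(b), p(q(cons(cons(e, b), b)))))))   [R3 at 1.1.2.2]
2. p(cons(cons(cons(e, b), cons(b, e)), p(m(c, p(b), p(q(cons(cons(e, b), b)))))))  →  p(cons(cons(cons(e, b), cons(b, e)), p(m(c, p(b), p(e)))))   [R3 at 1.2.1.3.1]
3. p(cons(cons(cons(e, b), cons(b, e)), p(m(c, p(b), p(e)))))  →  p(cons(cons(cons(e, b), cons(b, e)), p(p(c))))   [R4 at 1.2.1]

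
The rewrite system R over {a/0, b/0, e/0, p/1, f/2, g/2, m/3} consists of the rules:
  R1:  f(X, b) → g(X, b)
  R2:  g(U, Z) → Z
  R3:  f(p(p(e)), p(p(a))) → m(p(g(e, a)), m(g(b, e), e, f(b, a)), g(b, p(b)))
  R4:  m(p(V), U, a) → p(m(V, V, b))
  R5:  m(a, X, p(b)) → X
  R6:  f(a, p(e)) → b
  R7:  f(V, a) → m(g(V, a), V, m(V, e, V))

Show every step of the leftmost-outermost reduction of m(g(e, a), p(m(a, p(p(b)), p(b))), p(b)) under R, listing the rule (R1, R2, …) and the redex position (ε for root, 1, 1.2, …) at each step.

p(p(p(b)))

1. m(g(e, a), p(m(a, p(p(b)), p(b))), p(b))  →  m(a, p(m(a, p(p(b)), p(b))), p(b))   [R2 at 1]
2. m(a, p(m(a, p(p(b)), p(b))), p(b))  →  p(m(a, p(p(b)), p(b)))   [R5 at ε]
3. p(m(a, p(p(b)), p(b)))  →  p(p(p(b)))   [R5 at 1]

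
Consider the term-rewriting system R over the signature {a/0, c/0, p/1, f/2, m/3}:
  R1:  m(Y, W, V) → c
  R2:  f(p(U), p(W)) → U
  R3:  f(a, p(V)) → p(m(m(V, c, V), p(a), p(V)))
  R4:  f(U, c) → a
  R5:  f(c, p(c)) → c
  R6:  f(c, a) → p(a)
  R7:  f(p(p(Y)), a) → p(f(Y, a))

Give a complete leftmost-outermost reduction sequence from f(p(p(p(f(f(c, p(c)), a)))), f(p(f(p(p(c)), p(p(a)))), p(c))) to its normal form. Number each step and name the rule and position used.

1. f(p(p(p(f(f(c, p(c)), a)))), f(p(f(p(p(c)), p(p(a)))), p(c)))  →  f(p(p(p(f(c, a)))), f(p(f(p(p(c)), p(p(a)))), p(c)))   [R5 at 1.1.1.1.1]
2. f(p(p(p(f(c, a)))), f(p(f(p(p(c)), p(p(a)))), p(c)))  →  f(p(p(p(p(a)))), f(p(f(p(p(c)), p(p(a)))), p(c)))   [R6 at 1.1.1.1]
3. f(p(p(p(p(a)))), f(p(f(p(p(c)), p(p(a)))), p(c)))  →  f(p(p(p(p(a)))), f(p(p(c)), p(p(a))))   [R2 at 2]
4. f(p(p(p(p(a)))), f(p(p(c)), p(p(a))))  →  f(p(p(p(p(a)))), p(c))   [R2 at 2]
5. f(p(p(p(p(a)))), p(c))  →  p(p(p(a)))   [R2 at ε]

p(p(p(a)))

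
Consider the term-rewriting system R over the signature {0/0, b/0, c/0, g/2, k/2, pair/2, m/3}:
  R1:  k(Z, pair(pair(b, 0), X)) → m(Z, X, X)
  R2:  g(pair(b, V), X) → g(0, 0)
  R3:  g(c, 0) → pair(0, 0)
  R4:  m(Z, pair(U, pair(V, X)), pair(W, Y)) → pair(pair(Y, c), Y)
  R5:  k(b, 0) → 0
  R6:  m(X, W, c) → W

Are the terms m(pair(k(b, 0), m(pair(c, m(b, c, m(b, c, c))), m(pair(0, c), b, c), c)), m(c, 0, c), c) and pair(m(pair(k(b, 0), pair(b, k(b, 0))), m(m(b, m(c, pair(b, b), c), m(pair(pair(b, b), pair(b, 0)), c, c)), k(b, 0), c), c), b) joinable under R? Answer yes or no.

no — NF(t₁) = 0, NF(t₂) = pair(0, b)

Reduce t₁ = m(pair(k(b, 0), m(pair(c, m(b, c, m(b, c, c))), m(pair(0, c), b, c), c)), m(c, 0, c), c):
1. m(pair(k(b, 0), m(pair(c, m(b, c, m(b, c, c))), m(pair(0, c), b, c), c)), m(c, 0, c), c)  →  m(c, 0, c)   [R6 at ε]
2. m(c, 0, c)  →  0   [R6 at ε]

Reduce t₂ = pair(m(pair(k(b, 0), pair(b, k(b, 0))), m(m(b, m(c, pair(b, b), c), m(pair(pair(b, b), pair(b, 0)), c, c)), k(b, 0), c), c), b):
1. pair(m(pair(k(b, 0), pair(b, k(b, 0))), m(m(b, m(c, pair(b, b), c), m(pair(pair(b, b), pair(b, 0)), c, c)), k(b, 0), c), c), b)  →  pair(m(m(b, m(c, pair(b, b), c), m(pair(pair(b, b), pair(b, 0)), c, c)), k(b, 0), c), b)   [R6 at 1]
2. pair(m(m(b, m(c, pair(b, b), c), m(pair(pair(b, b), pair(b, 0)), c, c)), k(b, 0), c), b)  →  pair(k(b, 0), b)   [R6 at 1]
3. pair(k(b, 0), b)  →  pair(0, b)   [R5 at 1]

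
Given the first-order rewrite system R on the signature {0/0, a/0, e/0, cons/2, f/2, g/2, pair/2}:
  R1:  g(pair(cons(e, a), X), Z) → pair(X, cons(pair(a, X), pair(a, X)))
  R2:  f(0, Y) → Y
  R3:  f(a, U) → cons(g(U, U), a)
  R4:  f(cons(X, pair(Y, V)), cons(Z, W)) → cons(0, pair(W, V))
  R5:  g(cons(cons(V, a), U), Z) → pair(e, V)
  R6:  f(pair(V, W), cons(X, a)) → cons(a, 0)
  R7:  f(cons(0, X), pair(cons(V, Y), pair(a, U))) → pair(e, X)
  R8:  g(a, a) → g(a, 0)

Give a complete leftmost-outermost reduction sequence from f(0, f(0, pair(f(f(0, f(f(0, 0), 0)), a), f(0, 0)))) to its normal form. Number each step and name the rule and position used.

1. f(0, f(0, pair(f(f(0, f(f(0, 0), 0)), a), f(0, 0))))  →  f(0, pair(f(f(0, f(f(0, 0), 0)), a), f(0, 0)))   [R2 at ε]
2. f(0, pair(f(f(0, f(f(0, 0), 0)), a), f(0, 0)))  →  pair(f(f(0, f(f(0, 0), 0)), a), f(0, 0))   [R2 at ε]
3. pair(f(f(0, f(f(0, 0), 0)), a), f(0, 0))  →  pair(f(f(f(0, 0), 0), a), f(0, 0))   [R2 at 1.1]
4. pair(f(f(f(0, 0), 0), a), f(0, 0))  →  pair(f(f(0, 0), a), f(0, 0))   [R2 at 1.1.1]
5. pair(f(f(0, 0), a), f(0, 0))  →  pair(f(0, a), f(0, 0))   [R2 at 1.1]
6. pair(f(0, a), f(0, 0))  →  pair(a, f(0, 0))   [R2 at 1]
7. pair(a, f(0, 0))  →  pair(a, 0)   [R2 at 2]

pair(a, 0)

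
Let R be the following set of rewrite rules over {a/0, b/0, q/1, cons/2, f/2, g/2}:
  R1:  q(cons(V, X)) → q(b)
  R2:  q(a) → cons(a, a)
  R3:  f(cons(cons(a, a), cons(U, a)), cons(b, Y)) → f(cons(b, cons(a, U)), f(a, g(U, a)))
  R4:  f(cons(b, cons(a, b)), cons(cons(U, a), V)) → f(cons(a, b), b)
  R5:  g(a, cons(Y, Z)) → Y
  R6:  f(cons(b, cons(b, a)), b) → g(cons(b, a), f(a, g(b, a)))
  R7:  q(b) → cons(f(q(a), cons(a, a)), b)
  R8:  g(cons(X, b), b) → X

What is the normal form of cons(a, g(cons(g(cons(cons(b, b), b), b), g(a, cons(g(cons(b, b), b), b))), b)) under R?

cons(a, cons(b, b))

1. cons(a, g(cons(g(cons(cons(b, b), b), b), g(a, cons(g(cons(b, b), b), b))), b))  →  cons(a, g(cons(cons(b, b), g(a, cons(g(cons(b, b), b), b))), b))   [R8 at 2.1.1]
2. cons(a, g(cons(cons(b, b), g(a, cons(g(cons(b, b), b), b))), b))  →  cons(a, g(cons(cons(b, b), g(cons(b, b), b)), b))   [R5 at 2.1.2]
3. cons(a, g(cons(cons(b, b), g(cons(b, b), b)), b))  →  cons(a, g(cons(cons(b, b), b), b))   [R8 at 2.1.2]
4. cons(a, g(cons(cons(b, b), b), b))  →  cons(a, cons(b, b))   [R8 at 2]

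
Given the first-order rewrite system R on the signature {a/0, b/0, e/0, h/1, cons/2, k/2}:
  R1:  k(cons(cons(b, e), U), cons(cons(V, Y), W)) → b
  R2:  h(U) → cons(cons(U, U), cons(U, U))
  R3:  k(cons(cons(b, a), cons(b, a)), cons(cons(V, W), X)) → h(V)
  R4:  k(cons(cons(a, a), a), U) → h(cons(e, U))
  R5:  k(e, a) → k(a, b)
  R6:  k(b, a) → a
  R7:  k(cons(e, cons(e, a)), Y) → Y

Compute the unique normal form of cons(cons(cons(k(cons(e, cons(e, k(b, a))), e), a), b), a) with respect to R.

cons(cons(cons(e, a), b), a)

1. cons(cons(cons(k(cons(e, cons(e, k(b, a))), e), a), b), a)  →  cons(cons(cons(k(cons(e, cons(e, a)), e), a), b), a)   [R6 at 1.1.1.1.2.2]
2. cons(cons(cons(k(cons(e, cons(e, a)), e), a), b), a)  →  cons(cons(cons(e, a), b), a)   [R7 at 1.1.1]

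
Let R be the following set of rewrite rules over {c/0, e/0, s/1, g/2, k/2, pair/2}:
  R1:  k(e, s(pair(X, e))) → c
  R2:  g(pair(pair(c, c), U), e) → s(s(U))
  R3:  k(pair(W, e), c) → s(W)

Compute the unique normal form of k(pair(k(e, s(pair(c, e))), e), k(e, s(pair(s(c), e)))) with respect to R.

s(c)

1. k(pair(k(e, s(pair(c, e))), e), k(e, s(pair(s(c), e))))  →  k(pair(c, e), k(e, s(pair(s(c), e))))   [R1 at 1.1]
2. k(pair(c, e), k(e, s(pair(s(c), e))))  →  k(pair(c, e), c)   [R1 at 2]
3. k(pair(c, e), c)  →  s(c)   [R3 at ε]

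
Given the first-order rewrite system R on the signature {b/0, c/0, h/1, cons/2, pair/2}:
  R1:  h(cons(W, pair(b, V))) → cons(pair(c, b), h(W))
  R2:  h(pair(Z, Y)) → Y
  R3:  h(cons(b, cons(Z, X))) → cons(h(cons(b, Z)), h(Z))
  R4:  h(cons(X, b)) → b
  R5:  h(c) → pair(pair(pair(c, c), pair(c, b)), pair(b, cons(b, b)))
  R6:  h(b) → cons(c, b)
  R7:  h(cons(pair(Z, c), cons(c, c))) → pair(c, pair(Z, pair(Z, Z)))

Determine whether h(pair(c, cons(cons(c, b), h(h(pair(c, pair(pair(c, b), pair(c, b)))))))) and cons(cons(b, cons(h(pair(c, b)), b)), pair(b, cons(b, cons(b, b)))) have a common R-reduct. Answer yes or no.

Reduce t₁ = h(pair(c, cons(cons(c, b), h(h(pair(c, pair(pair(c, b), pair(c, b)))))))):
1. h(pair(c, cons(cons(c, b), h(h(pair(c, pair(pair(c, b), pair(c, b))))))))  →  cons(cons(c, b), h(h(pair(c, pair(pair(c, b), pair(c, b))))))   [R2 at ε]
2. cons(cons(c, b), h(h(pair(c, pair(pair(c, b), pair(c, b))))))  →  cons(cons(c, b), h(pair(pair(c, b), pair(c, b))))   [R2 at 2.1]
3. cons(cons(c, b), h(pair(pair(c, b), pair(c, b))))  →  cons(cons(c, b), pair(c, b))   [R2 at 2]

Reduce t₂ = cons(cons(b, cons(h(pair(c, b)), b)), pair(b, cons(b, cons(b, b)))):
1. cons(cons(b, cons(h(pair(c, b)), b)), pair(b, cons(b, cons(b, b))))  →  cons(cons(b, cons(b, b)), pair(b, cons(b, cons(b, b))))   [R2 at 1.2.1]

no — NF(t₁) = cons(cons(c, b), pair(c, b)), NF(t₂) = cons(cons(b, cons(b, b)), pair(b, cons(b, cons(b, b))))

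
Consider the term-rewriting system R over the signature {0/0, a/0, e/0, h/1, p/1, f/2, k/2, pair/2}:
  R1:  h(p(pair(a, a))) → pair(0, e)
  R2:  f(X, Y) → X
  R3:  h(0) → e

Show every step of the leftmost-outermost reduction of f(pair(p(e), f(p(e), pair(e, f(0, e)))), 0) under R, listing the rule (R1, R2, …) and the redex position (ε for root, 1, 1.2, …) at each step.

pair(p(e), p(e))

1. f(pair(p(e), f(p(e), pair(e, f(0, e)))), 0)  →  pair(p(e), f(p(e), pair(e, f(0, e))))   [R2 at ε]
2. pair(p(e), f(p(e), pair(e, f(0, e))))  →  pair(p(e), p(e))   [R2 at 2]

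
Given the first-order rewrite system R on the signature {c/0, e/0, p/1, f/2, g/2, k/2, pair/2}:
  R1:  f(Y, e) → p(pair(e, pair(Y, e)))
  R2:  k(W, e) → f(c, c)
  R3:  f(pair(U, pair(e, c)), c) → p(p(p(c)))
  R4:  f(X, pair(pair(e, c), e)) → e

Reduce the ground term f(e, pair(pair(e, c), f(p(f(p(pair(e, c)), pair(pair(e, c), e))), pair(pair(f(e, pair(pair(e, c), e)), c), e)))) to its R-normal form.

1. f(e, pair(pair(e, c), f(p(f(p(pair(e, c)), pair(pair(e, c), e))), pair(pair(f(e, pair(pair(e, c), e)), c), e))))  →  f(e, pair(pair(e, c), f(p(e), pair(pair(f(e, pair(pair(e, c), e)), c), e))))   [R4 at 2.2.1.1]
2. f(e, pair(pair(e, c), f(p(e), pair(pair(f(e, pair(pair(e, c), e)), c), e))))  →  f(e, pair(pair(e, c), f(p(e), pair(pair(e, c), e))))   [R4 at 2.2.2.1.1]
3. f(e, pair(pair(e, c), f(p(e), pair(pair(e, c), e))))  →  f(e, pair(pair(e, c), e))   [R4 at 2.2]
4. f(e, pair(pair(e, c), e))  →  e   [R4 at ε]

e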